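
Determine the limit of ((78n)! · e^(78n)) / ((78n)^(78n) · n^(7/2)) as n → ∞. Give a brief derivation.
lim = 0

Stirling: (78n)! ~ sqrt(2π·78n) · (78n/e)^(78n). Hence
  (78n)! · e^(78n) / (78n)^(78n) ~ sqrt(2π·78n).
Dividing by n^(7/2): sqrt(2π·78n) / n^(7/2) = sqrt(2π·78) · n^((1−7)/2), so the expression behaves like sqrt(2π·78) · n^((1−7)/2) → 0.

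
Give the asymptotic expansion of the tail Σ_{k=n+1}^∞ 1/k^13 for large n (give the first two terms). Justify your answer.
Σ_{k>n} 1/k^13 = 1/(12 · n^12) − 1/(2 · n^13) + O(1/n^14)

Compare to the integral: ∫_{n}^∞ x^(−13) dx = [−x^(−12)/12]_{n}^∞ = 1/((13−1)·n^12). The Euler-Maclaurin correction adds −f(n)/2 = −1/(2·n^13). Euler-Maclaurin then gives
  Σ_{k>n} 1/k^13 = ∫_{n}^∞ dx/x^13 − 1/(2·n^13) + O(1/n^14).
(Equivalently this is ζ(13) − Σ_{k≤n} 1/k^13.)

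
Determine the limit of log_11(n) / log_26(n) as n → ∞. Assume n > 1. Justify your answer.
lim = ln(26) / ln(11) = log_11(26)

Change of base: log_11(n) = ln n / ln 11 and log_26(n) = ln n / ln 26. The ratio is (ln n / ln 11) · (ln 26 / ln n) = ln 26 / ln 11, a constant independent of n. So the limit is ln 26 / ln 11 = log_11(26).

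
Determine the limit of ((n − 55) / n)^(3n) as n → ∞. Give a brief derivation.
lim = e^(−165)

Rewrite as (1 − 55/n)^(3n). By the standard limit (1 + x/n)^n → e^x, we have (1 − 55/n)^n → e^(−55), and raising to the 3rd power gives e^(−165).
More precisely, ln[(1 − 55/n)^(3n)] = 3n · ln(1 − 55/n) = 3n · (-55/n + O(1/n^2)) = -165 + O(1/n) → -165.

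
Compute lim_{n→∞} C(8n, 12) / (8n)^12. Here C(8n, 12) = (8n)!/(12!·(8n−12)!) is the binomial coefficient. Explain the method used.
lim = 1/12! = 1/479001600

With N = 8n → ∞: C(N, 12) / N^12 = [N(N−1)…(N−11)] / (12! · N^12) = (1/12!) · 1 · (1 − 1/(8n)) · … · (1 − 11/(8n)). Each factor → 1 as N → ∞, so the limit is 1/12! = 1/479001600.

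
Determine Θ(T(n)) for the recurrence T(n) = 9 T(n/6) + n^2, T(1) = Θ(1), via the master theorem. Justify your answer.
T(n) = Θ(n^2)

log_6 9 ≈ 1.226. f(n) = n^2 dominates n^(log_6 9) since 2 > 1.226, and the regularity condition a·f(n/b) = 9·(n/6)^2 = (9/36)·n^2 ≤ c·f(n) holds with c = 9/36 ≈ 0.25 < 1. So this is Case 3: T(n) = Θ(f(n)) = Θ(n^2).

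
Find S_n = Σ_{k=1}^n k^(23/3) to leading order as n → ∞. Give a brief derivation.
S_n ~ (3/26) · n^(26/3)

Integral comparison: Σ_{k=1}^n k^(23/3) = ∫_0^n x^(23/3) dx + O(n^(23/3)). The integral is n^(1 + 23/3) / (1 + 23/3) = n^((23+3)/3) / ((23+3)/3) = (3/26) · n^(26/3).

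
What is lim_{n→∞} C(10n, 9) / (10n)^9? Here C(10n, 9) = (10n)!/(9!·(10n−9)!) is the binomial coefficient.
lim = 1/9! = 1/362880

With N = 10n → ∞: C(N, 9) / N^9 = [N(N−1)…(N−8)] / (9! · N^9) = (1/9!) · 1 · (1 − 1/(10n)) · … · (1 − 8/(10n)). Each factor → 1 as N → ∞, so the limit is 1/9! = 1/362880.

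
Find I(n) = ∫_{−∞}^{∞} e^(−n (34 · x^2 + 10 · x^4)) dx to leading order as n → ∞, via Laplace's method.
I(n) ~ sqrt(π/(34n))

φ(x) = 34 · x^2 + 10 · x^4 has its unique global minimum at x* = 0 (since φ'(x) = 68x + 40x^3 = 0 only at x = 0 for real x with both coefficients positive, and φ → ∞ as |x| → ∞). At x* = 0, φ(0) = 0 and φ''(0) = 68. Laplace's method then gives
  I(n) ~ sqrt(2π / (n · φ''(0))) · e^(−n φ(0)) = sqrt(2π / (68n)) = sqrt(π/(34n)).
The 10 · x^4 term contributes only at subleading order (an O(1/n) relative correction).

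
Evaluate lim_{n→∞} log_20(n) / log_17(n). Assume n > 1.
lim = ln(17) / ln(20) = log_20(17)

Change of base: log_20(n) = ln n / ln 20 and log_17(n) = ln n / ln 17. The ratio is (ln n / ln 20) · (ln 17 / ln n) = ln 17 / ln 20, a constant independent of n. So the limit is ln 17 / ln 20 = log_20(17).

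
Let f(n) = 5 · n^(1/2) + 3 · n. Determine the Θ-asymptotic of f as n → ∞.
f(n) ∈ Θ(n)

Compare the terms by growth order. For large n, n^a · (log n)^b dominates n^a' · (log n)^b' iff a > a', or (a = a' and b > b'). Ranking the 2 terms shows the dominant one is 3 · n. Hence f(n) ∈ Θ(n).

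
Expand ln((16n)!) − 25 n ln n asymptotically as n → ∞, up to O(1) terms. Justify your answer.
ln((16n)!) − 25 n ln n = −9 n ln n + 16(ln 16 − 1) n + (1/2) ln(2π·16n) + O(1/n)

Stirling: ln((16n)!) = 16n ln(16n) − 16n + (1/2) ln(2π·16n) + O(1/n).
Expand 16n ln(16n) = 16n (ln n + ln 16) = 16n ln n + 16n ln 16.
Subtract 25n ln n: leading term is (16 − 25) n ln n = −9 n ln n. The next term is 16n ln 16 − 16n = 16(ln 16 − 1) n. Then the (1/2) ln(2π·16n) correction.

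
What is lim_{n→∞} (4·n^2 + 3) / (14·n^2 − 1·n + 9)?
lim = 4/14 = 2/7

For large n the leading n^2 terms dominate both numerator and denominator. Dividing top and bottom by n^2, every other term tends to 0, leaving 4/14 = 2/7.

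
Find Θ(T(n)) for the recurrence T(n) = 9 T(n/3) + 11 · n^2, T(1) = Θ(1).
T(n) = Θ(n^2 log n)

log_3 9 = 2, and f(n) = 11 · n^2 = Θ(n^(log_3 9)). This is Case 2 of the master theorem: T(n) = Θ(f(n) · log n) = Θ(n^2 log n).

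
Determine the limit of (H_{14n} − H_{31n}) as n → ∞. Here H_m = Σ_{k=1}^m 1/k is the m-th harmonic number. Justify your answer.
lim = ln(14/31)

Euler-Maclaurin gives H_m = ln m + γ + 1/(2m) + O(1/m^2). The γ and O(1/m) terms cancel in the difference:
  H_{14n} − H_{31n} = ln(14n) − ln(31n) + O(1/n) = ln(14/31) + O(1/n).
Hence the limit is ln(14/31).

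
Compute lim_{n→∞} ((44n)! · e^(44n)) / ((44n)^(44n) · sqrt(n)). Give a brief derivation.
lim = sqrt(2π·44)

Stirling: (44n)! ~ sqrt(2π·44n) · (44n/e)^(44n). Hence
  (44n)! · e^(44n) / (44n)^(44n) ~ sqrt(2π·44n).
Dividing by sqrt(n): sqrt(2π·44n) / sqrt(n) = sqrt(2π·44) · n^((1−1)/2), so the limit is sqrt(2π·44).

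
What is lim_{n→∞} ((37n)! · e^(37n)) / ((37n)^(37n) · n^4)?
lim = 0

Stirling: (37n)! ~ sqrt(2π·37n) · (37n/e)^(37n). Hence
  (37n)! · e^(37n) / (37n)^(37n) ~ sqrt(2π·37n).
Dividing by n^4: sqrt(2π·37n) / n^4 = sqrt(2π·37) · n^((1−8)/2), so the expression behaves like sqrt(2π·37) · n^((1−8)/2) → 0.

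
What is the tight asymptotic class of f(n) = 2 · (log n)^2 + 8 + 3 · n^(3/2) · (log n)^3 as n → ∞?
f(n) ∈ Θ(n^(3/2) · (log n)^3)

Compare the terms by growth order. For large n, n^a · (log n)^b dominates n^a' · (log n)^b' iff a > a', or (a = a' and b > b'). Ranking the 3 terms shows the dominant one is 3 · n^(3/2) · (log n)^3. Hence f(n) ∈ Θ(n^(3/2) · (log n)^3).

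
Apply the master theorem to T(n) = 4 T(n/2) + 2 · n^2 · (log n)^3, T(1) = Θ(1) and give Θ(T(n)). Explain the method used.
T(n) = Θ(n^2 · (log n)^4)

Here log_2 4 = 2 and f(n) = 2 · n^2 · (log n)^3 = Θ(n^(log_2 4) · (log n)^3). This is the extended Case 2 of the master theorem (f matches the critical exponent up to log factors), giving T(n) = Θ(n^(log_2 4) · (log n)^(3+1)) = Θ(n^2 · (log n)^4).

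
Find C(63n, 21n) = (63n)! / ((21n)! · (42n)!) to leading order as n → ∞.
C(63n, 21n) ~ (27/4)^(21n) · sqrt(3/(4π·21n))

Write N = 21n. Apply Stirling to each factorial:
  (3N)! ~ sqrt(2π·3N) · (3N/e)^(3N),
  N! ~ sqrt(2π N) · (N/e)^N,
  (2N)! ~ sqrt(2π·2N) · (2N/e)^(2N).
The exponential factors combine to (3N)^(3N) / (N^N · (2N)^(2N)) = 3^(3N)/2^(2N) = (3^3/2^2)^N = (27/4)^N.
The square-root prefactors combine to sqrt(2π·3N) / (sqrt(2π N)·sqrt(2π·2N)) = sqrt(3 / (2π·2·N)) = sqrt(3/(4π·21n)).
Substituting N = 21n: C(63n, 21n) ~ (27/4)^(21n) · sqrt(3/(4π·21n)).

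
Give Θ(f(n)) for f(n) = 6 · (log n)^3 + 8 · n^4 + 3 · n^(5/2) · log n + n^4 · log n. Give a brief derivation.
f(n) ∈ Θ(n^4 · log n)

Compare the terms by growth order. For large n, n^a · (log n)^b dominates n^a' · (log n)^b' iff a > a', or (a = a' and b > b'). Ranking the 4 terms shows the dominant one is n^4 · log n. Hence f(n) ∈ Θ(n^4 · log n).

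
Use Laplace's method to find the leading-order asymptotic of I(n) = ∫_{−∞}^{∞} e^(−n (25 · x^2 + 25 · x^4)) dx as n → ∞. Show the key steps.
I(n) ~ sqrt(π/(25n))

φ(x) = 25 · x^2 + 25 · x^4 has its unique global minimum at x* = 0 (since φ'(x) = 50x + 100x^3 = 0 only at x = 0 for real x with both coefficients positive, and φ → ∞ as |x| → ∞). At x* = 0, φ(0) = 0 and φ''(0) = 50. Laplace's method then gives
  I(n) ~ sqrt(2π / (n · φ''(0))) · e^(−n φ(0)) = sqrt(2π / (50n)) = sqrt(π/(25n)).
The 25 · x^4 term contributes only at subleading order (an O(1/n) relative correction).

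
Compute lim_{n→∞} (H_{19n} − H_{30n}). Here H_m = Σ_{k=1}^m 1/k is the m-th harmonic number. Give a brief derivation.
lim = ln(19/30)

Euler-Maclaurin gives H_m = ln m + γ + 1/(2m) + O(1/m^2). The γ and O(1/m) terms cancel in the difference:
  H_{19n} − H_{30n} = ln(19n) − ln(30n) + O(1/n) = ln(19/30) + O(1/n).
Hence the limit is ln(19/30).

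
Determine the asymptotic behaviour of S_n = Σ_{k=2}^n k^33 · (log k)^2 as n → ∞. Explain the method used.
S_n ~ n^34 · (log n)^2 / 34

By integral comparison, S_n = ∫_1^n x^33 · (log x)^2 dx + O(n^33 · (log n)^2). For the integral, the leading term of ∫_1^n x^33 (log x)^2 dx is n^34/34 · (log n)^2 (by repeated integration by parts; each step lowers the log-exponent and produces a relatively O(1/log n) correction). Hence S_n ~ n^34 · (log n)^2 / 34.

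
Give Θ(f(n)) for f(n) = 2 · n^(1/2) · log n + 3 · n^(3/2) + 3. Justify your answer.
f(n) ∈ Θ(n^(3/2))

Compare the terms by growth order. For large n, n^a · (log n)^b dominates n^a' · (log n)^b' iff a > a', or (a = a' and b > b'). Ranking the 3 terms shows the dominant one is 3 · n^(3/2). Hence f(n) ∈ Θ(n^(3/2)).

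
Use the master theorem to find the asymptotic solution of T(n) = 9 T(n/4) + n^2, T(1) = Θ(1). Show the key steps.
T(n) = Θ(n^2)

log_4 9 ≈ 1.585. f(n) = n^2 dominates n^(log_4 9) since 2 > 1.585, and the regularity condition a·f(n/b) = 9·(n/4)^2 = (9/16)·n^2 ≤ c·f(n) holds with c = 9/16 ≈ 0.562 < 1. So this is Case 3: T(n) = Θ(f(n)) = Θ(n^2).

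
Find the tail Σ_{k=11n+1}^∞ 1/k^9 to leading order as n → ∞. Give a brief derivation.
Σ_{k>11n} 1/k^9 ~ 1/(8 · (11n)^8)

Compare to the integral: ∫_{11n}^∞ x^(−9) dx = [−x^(−8)/8]_{11n}^∞ = 1/((9−1)·(11n)^8). Euler-Maclaurin then gives
  Σ_{k>11n} 1/k^9 = ∫_{11n}^∞ dx/x^9 − 1/(2·(11n)^9) + O(1/(11n)^10).
(Equivalently this is ζ(9) − Σ_{k≤11n} 1/k^9.)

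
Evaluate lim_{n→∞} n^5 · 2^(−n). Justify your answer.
lim = 0

Exponentials with base > 1 dominate every fixed polynomial: for any fixed c, n^c / 2^n → 0 as n → ∞ (e.g. by the ratio test, or by writing 2^n = e^(n ln 2) and noting e^(n ln 2) / n^c → ∞). Hence n^5 · 2^(−n) = n^5 / 2^n → 0.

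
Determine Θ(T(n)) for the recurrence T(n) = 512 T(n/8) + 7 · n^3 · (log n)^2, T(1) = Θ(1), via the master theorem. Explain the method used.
T(n) = Θ(n^3 · (log n)^3)

Here log_8 512 = 3 and f(n) = 7 · n^3 · (log n)^2 = Θ(n^(log_8 512) · (log n)^2). This is the extended Case 2 of the master theorem (f matches the critical exponent up to log factors), giving T(n) = Θ(n^(log_8 512) · (log n)^(2+1)) = Θ(n^3 · (log n)^3).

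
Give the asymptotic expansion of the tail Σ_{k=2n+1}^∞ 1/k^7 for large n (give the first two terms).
Σ_{k>2n} 1/k^7 = 1/(6 · (2n)^6) − 1/(2 · (2n)^7) + O(1/(2n)^8)

Compare to the integral: ∫_{2n}^∞ x^(−7) dx = [−x^(−6)/6]_{2n}^∞ = 1/((7−1)·(2n)^6). The Euler-Maclaurin correction adds −f(2n)/2 = −1/(2·(2n)^7). Euler-Maclaurin then gives
  Σ_{k>2n} 1/k^7 = ∫_{2n}^∞ dx/x^7 − 1/(2·(2n)^7) + O(1/(2n)^8).
(Equivalently this is ζ(7) − Σ_{k≤2n} 1/k^7.)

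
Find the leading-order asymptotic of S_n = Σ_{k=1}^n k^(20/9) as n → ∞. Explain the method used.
S_n ~ (9/29) · n^(29/9)

Integral comparison: Σ_{k=1}^n k^(20/9) = ∫_0^n x^(20/9) dx + O(n^(20/9)). The integral is n^(1 + 20/9) / (1 + 20/9) = n^((20+9)/9) / ((20+9)/9) = (9/29) · n^(29/9).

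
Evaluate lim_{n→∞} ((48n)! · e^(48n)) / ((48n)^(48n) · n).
lim = 0

Stirling: (48n)! ~ sqrt(2π·48n) · (48n/e)^(48n). Hence
  (48n)! · e^(48n) / (48n)^(48n) ~ sqrt(2π·48n).
Dividing by n: sqrt(2π·48n) / n = sqrt(2π·48) · n^((1−2)/2), so the expression behaves like sqrt(2π·48) · n^((1−2)/2) → 0.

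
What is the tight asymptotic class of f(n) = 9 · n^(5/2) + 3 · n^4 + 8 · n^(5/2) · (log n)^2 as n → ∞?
f(n) ∈ Θ(n^4)

Compare the terms by growth order. For large n, n^a · (log n)^b dominates n^a' · (log n)^b' iff a > a', or (a = a' and b > b'). Ranking the 3 terms shows the dominant one is 3 · n^4. Hence f(n) ∈ Θ(n^4).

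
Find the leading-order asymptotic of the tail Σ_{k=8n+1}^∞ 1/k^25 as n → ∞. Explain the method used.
Σ_{k>8n} 1/k^25 ~ 1/(24 · (8n)^24)

Compare to the integral: ∫_{8n}^∞ x^(−25) dx = [−x^(−24)/24]_{8n}^∞ = 1/((25−1)·(8n)^24). Euler-Maclaurin then gives
  Σ_{k>8n} 1/k^25 = ∫_{8n}^∞ dx/x^25 − 1/(2·(8n)^25) + O(1/(8n)^26).
(Equivalently this is ζ(25) − Σ_{k≤8n} 1/k^25.)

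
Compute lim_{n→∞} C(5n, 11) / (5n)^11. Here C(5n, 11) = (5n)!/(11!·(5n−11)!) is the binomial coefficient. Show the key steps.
lim = 1/11! = 1/39916800

With N = 5n → ∞: C(N, 11) / N^11 = [N(N−1)…(N−10)] / (11! · N^11) = (1/11!) · 1 · (1 − 1/(5n)) · … · (1 − 10/(5n)). Each factor → 1 as N → ∞, so the limit is 1/11! = 1/39916800.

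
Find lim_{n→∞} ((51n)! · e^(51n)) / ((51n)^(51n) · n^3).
lim = 0

Stirling: (51n)! ~ sqrt(2π·51n) · (51n/e)^(51n). Hence
  (51n)! · e^(51n) / (51n)^(51n) ~ sqrt(2π·51n).
Dividing by n^3: sqrt(2π·51n) / n^3 = sqrt(2π·51) · n^((1−6)/2), so the expression behaves like sqrt(2π·51) · n^((1−6)/2) → 0.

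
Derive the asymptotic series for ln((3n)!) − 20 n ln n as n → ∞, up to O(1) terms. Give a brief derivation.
ln((3n)!) − 20 n ln n = −17 n ln n + 3(ln 3 − 1) n + (1/2) ln(2π·3n) + O(1/n)

Stirling: ln((3n)!) = 3n ln(3n) − 3n + (1/2) ln(2π·3n) + O(1/n).
Expand 3n ln(3n) = 3n (ln n + ln 3) = 3n ln n + 3n ln 3.
Subtract 20n ln n: leading term is (3 − 20) n ln n = −17 n ln n. The next term is 3n ln 3 − 3n = 3(ln 3 − 1) n. Then the (1/2) ln(2π·3n) correction.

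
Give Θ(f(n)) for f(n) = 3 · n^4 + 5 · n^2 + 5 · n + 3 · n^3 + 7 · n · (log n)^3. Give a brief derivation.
f(n) ∈ Θ(n^4)

Compare the terms by growth order. For large n, n^a · (log n)^b dominates n^a' · (log n)^b' iff a > a', or (a = a' and b > b'). Ranking the 5 terms shows the dominant one is 3 · n^4. Hence f(n) ∈ Θ(n^4).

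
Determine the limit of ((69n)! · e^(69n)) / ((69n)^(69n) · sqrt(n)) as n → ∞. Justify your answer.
lim = sqrt(2π·69)

Stirling: (69n)! ~ sqrt(2π·69n) · (69n/e)^(69n). Hence
  (69n)! · e^(69n) / (69n)^(69n) ~ sqrt(2π·69n).
Dividing by sqrt(n): sqrt(2π·69n) / sqrt(n) = sqrt(2π·69) · n^((1−1)/2), so the limit is sqrt(2π·69).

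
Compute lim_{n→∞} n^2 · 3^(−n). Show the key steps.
lim = 0

Exponentials with base > 1 dominate every fixed polynomial: for any fixed c, n^c / 3^n → 0 as n → ∞ (e.g. by the ratio test, or by writing 3^n = e^(n ln 3) and noting e^(n ln 3) / n^c → ∞). Hence n^2 · 3^(−n) = n^2 / 3^n → 0.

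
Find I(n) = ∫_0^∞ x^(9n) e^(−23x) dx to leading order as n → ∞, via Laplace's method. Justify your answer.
I(n) ~ (sqrt(2π·9n) / 23) · (9n/(23e))^(9n)

Write the integrand as exp(9n ln x − 23x) and set f(x) = 9n ln x − 23x. Then f'(x) = 9n/x − 23 = 0 at x* = 9n/23, and f''(x*) = −9n/x*^2 = −23^2/(9n). Laplace's method (interior maximum) gives
  I(n) ~ e^(f(x*)) · sqrt(2π / |f''(x*)|)
        = exp(9n ln(9n/23) − 9n) · sqrt(2π · 9n / 23^2)
        = (9n/23)^(9n) e^(−9n) · sqrt(2π·9n) / 23
        = (sqrt(2π·9n) / 23) · (9n/(23e))^(9n).
This matches Γ(9n+1)/23^(9n+1) with Stirling applied to Γ.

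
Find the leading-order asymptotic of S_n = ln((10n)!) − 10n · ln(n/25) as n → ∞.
S_n ~ 10n · (ln 250 − 1) + O(ln n)

Stirling: ln((10n)!) = 10n ln(10n) − 10n + O(ln n).
  S_n = 10n ln(10n) − 10n − 10n ln(n/25) + O(ln n)
      = 10n ln(10n) − 10n ln n + 10n ln 25 − 10n + O(ln n)
      = 10n ln 10 + 10n ln 25 − 10n + O(ln n)
      = 10n (ln 250 − 1) + O(ln n).
Numerically ln(250) − 1 ≈ 4.5215.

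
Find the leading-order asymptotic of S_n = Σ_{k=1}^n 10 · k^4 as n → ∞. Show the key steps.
S_n ~ 2 · n^5

By integral comparison (Euler-Maclaurin), Σ_{k=1}^n 10 · k^4 = 10 · ∫_0^n x^4 dx + O(n^4) = 10 · n^5/5 = 2 · n^5 + O(n^4). (Equivalently, Faulhaber's formula gives the same leading term.)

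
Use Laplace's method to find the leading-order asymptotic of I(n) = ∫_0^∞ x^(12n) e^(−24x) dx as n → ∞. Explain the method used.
I(n) ~ (sqrt(2π·12n) / 24) · (12n/(24e))^(12n)

Write the integrand as exp(12n ln x − 24x) and set f(x) = 12n ln x − 24x. Then f'(x) = 12n/x − 24 = 0 at x* = 12n/24, and f''(x*) = −12n/x*^2 = −24^2/(12n). Laplace's method (interior maximum) gives
  I(n) ~ e^(f(x*)) · sqrt(2π / |f''(x*)|)
        = exp(12n ln(12n/24) − 12n) · sqrt(2π · 12n / 24^2)
        = (12n/24)^(12n) e^(−12n) · sqrt(2π·12n) / 24
        = (sqrt(2π·12n) / 24) · (12n/(24e))^(12n).
This matches Γ(12n+1)/24^(12n+1) with Stirling applied to Γ.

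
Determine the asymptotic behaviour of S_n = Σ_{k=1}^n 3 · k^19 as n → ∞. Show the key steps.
S_n ~ 3 · n^20 / 20

By integral comparison (Euler-Maclaurin), Σ_{k=1}^n 3 · k^19 = 3 · ∫_0^n x^19 dx + O(n^19) = 3 · n^20/20 + O(n^19). (Equivalently, Faulhaber's formula gives the same leading term.)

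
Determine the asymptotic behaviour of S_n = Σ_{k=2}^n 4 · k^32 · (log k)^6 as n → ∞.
S_n ~ 4 · n^33 · (log n)^6 / 33

By integral comparison, S_n = ∫_1^n 4 · x^32 · (log x)^6 dx + O(n^32 · (log n)^6). For the integral, the leading term of ∫_1^n x^32 (log x)^6 dx is n^33/33 · (log n)^6 (by repeated integration by parts; each step lowers the log-exponent and produces a relatively O(1/log n) correction). Hence S_n ~ 4 · n^33 · (log n)^6 / 33.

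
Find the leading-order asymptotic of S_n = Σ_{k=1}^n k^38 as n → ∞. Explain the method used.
S_n ~ n^39 / 39

By integral comparison (Euler-Maclaurin), Σ_{k=1}^n k^38 = ∫_0^n x^38 dx + O(n^38) = n^39/39 + O(n^38). (Equivalently, Faulhaber's formula gives the same leading term.)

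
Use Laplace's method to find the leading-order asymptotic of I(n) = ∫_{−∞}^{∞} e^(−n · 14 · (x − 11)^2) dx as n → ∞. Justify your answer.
I(n) = sqrt(π/(14n))

Here φ(x) = 14 · (x − 11)^2 has its unique minimum at x* = 11 with φ(x*) = 0 and φ''(x*) = 28. Laplace's method gives
  I(n) ~ e^(−n φ(x*)) · sqrt(2π / (n · φ''(x*))) = sqrt(2π / (28n)) = sqrt(π/(14n)).
This is exact: substituting u = (x − 11)·sqrt(14n) gives I(n) = (1/sqrt(14n)) ∫_{−∞}^{∞} e^(−u^2) du = sqrt(π/(14n)).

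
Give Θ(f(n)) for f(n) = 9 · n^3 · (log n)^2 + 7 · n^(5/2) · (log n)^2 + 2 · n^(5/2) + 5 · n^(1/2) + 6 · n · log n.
f(n) ∈ Θ(n^3 · (log n)^2)

Compare the terms by growth order. For large n, n^a · (log n)^b dominates n^a' · (log n)^b' iff a > a', or (a = a' and b > b'). Ranking the 5 terms shows the dominant one is 9 · n^3 · (log n)^2. Hence f(n) ∈ Θ(n^3 · (log n)^2).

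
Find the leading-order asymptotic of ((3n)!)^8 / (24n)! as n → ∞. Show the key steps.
((3n)!)^8/(24n)! ~ ((2π·3n)^(7/2) / sqrt(8)) · 8^(−8·3n)  →  0

Write N = 3n. Stirling: N! ~ sqrt(2π N)(N/e)^N and (8N)! ~ sqrt(2π·8N)·(8N/e)^(8N).
  (N!)^8/(8N)! ~ (2π N)^(8/2) (N/e)^(8N) / [sqrt(2π·8N) (8N/e)^(8N)]
     = (2π N)^(8/2) / sqrt(2π·8N) · (N/(8N))^(8N)
     = (2π N)^((8−1)/2) / sqrt(8) · 8^(−8N).
Since 8^8 > 1, the factor 8^(−8N) decays exponentially, so the ratio → 0. Substituting N = 3n gives the stated form.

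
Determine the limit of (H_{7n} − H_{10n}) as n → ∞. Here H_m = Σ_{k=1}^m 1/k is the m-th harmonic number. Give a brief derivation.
lim = ln(7/10)

Euler-Maclaurin gives H_m = ln m + γ + 1/(2m) + O(1/m^2). The γ and O(1/m) terms cancel in the difference:
  H_{7n} − H_{10n} = ln(7n) − ln(10n) + O(1/n) = ln(7/10) + O(1/n).
Hence the limit is ln(7/10).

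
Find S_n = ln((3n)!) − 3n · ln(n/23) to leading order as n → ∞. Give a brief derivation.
S_n ~ 3n · (ln 69 − 1) + O(ln n)

Stirling: ln((3n)!) = 3n ln(3n) − 3n + O(ln n).
  S_n = 3n ln(3n) − 3n − 3n ln(n/23) + O(ln n)
      = 3n ln(3n) − 3n ln n + 3n ln 23 − 3n + O(ln n)
      = 3n ln 3 + 3n ln 23 − 3n + O(ln n)
      = 3n (ln 69 − 1) + O(ln n).
Numerically ln(69) − 1 ≈ 3.2341.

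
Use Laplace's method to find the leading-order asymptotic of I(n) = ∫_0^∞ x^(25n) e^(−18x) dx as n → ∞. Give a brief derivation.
I(n) ~ (sqrt(2π·25n) / 18) · (25n/(18e))^(25n)

Write the integrand as exp(25n ln x − 18x) and set f(x) = 25n ln x − 18x. Then f'(x) = 25n/x − 18 = 0 at x* = 25n/18, and f''(x*) = −25n/x*^2 = −18^2/(25n). Laplace's method (interior maximum) gives
  I(n) ~ e^(f(x*)) · sqrt(2π / |f''(x*)|)
        = exp(25n ln(25n/18) − 25n) · sqrt(2π · 25n / 18^2)
        = (25n/18)^(25n) e^(−25n) · sqrt(2π·25n) / 18
        = (sqrt(2π·25n) / 18) · (25n/(18e))^(25n).
This matches Γ(25n+1)/18^(25n+1) with Stirling applied to Γ.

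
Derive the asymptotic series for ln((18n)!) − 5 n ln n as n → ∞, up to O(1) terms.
ln((18n)!) − 5 n ln n = 13 n ln n + 18(ln 18 − 1) n + (1/2) ln(2π·18n) + O(1/n)

Stirling: ln((18n)!) = 18n ln(18n) − 18n + (1/2) ln(2π·18n) + O(1/n).
Expand 18n ln(18n) = 18n (ln n + ln 18) = 18n ln n + 18n ln 18.
Subtract 5n ln n: leading term is (18 − 5) n ln n = 13 n ln n. The next term is 18n ln 18 − 18n = 18(ln 18 − 1) n. Then the (1/2) ln(2π·18n) correction.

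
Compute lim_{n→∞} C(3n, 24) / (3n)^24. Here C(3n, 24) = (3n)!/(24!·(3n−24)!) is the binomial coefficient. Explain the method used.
lim = 1/24! = 1/620448401733239439360000

With N = 3n → ∞: C(N, 24) / N^24 = [N(N−1)…(N−23)] / (24! · N^24) = (1/24!) · 1 · (1 − 1/(3n)) · … · (1 − 23/(3n)). Each factor → 1 as N → ∞, so the limit is 1/24! = 1/620448401733239439360000.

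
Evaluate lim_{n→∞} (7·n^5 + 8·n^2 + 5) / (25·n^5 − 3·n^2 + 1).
lim = 7/25

For large n the leading n^5 terms dominate both numerator and denominator. Dividing top and bottom by n^5, every other term tends to 0, leaving 7/25.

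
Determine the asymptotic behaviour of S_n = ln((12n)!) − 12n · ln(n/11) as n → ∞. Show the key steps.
S_n ~ 12n · (ln 132 − 1) + O(ln n)

Stirling: ln((12n)!) = 12n ln(12n) − 12n + O(ln n).
  S_n = 12n ln(12n) − 12n − 12n ln(n/11) + O(ln n)
      = 12n ln(12n) − 12n ln n + 12n ln 11 − 12n + O(ln n)
      = 12n ln 12 + 12n ln 11 − 12n + O(ln n)
      = 12n (ln 132 − 1) + O(ln n).
Numerically ln(132) − 1 ≈ 3.8828.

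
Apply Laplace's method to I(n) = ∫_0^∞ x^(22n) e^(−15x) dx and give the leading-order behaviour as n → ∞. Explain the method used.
I(n) ~ (sqrt(2π·22n) / 15) · (22n/(15e))^(22n)

Write the integrand as exp(22n ln x − 15x) and set f(x) = 22n ln x − 15x. Then f'(x) = 22n/x − 15 = 0 at x* = 22n/15, and f''(x*) = −22n/x*^2 = −15^2/(22n). Laplace's method (interior maximum) gives
  I(n) ~ e^(f(x*)) · sqrt(2π / |f''(x*)|)
        = exp(22n ln(22n/15) − 22n) · sqrt(2π · 22n / 15^2)
        = (22n/15)^(22n) e^(−22n) · sqrt(2π·22n) / 15
        = (sqrt(2π·22n) / 15) · (22n/(15e))^(22n).
This matches Γ(22n+1)/15^(22n+1) with Stirling applied to Γ.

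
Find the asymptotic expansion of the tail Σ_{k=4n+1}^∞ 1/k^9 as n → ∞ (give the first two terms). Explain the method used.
Σ_{k>4n} 1/k^9 = 1/(8 · (4n)^8) − 1/(2 · (4n)^9) + O(1/(4n)^10)

Compare to the integral: ∫_{4n}^∞ x^(−9) dx = [−x^(−8)/8]_{4n}^∞ = 1/((9−1)·(4n)^8). The Euler-Maclaurin correction adds −f(4n)/2 = −1/(2·(4n)^9). Euler-Maclaurin then gives
  Σ_{k>4n} 1/k^9 = ∫_{4n}^∞ dx/x^9 − 1/(2·(4n)^9) + O(1/(4n)^10).
(Equivalently this is ζ(9) − Σ_{k≤4n} 1/k^9.)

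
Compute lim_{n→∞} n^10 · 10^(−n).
lim = 0

Exponentials with base > 1 dominate every fixed polynomial: for any fixed c, n^c / 10^n → 0 as n → ∞ (e.g. by the ratio test, or by writing 10^n = e^(n ln 10) and noting e^(n ln 10) / n^c → ∞). Hence n^10 · 10^(−n) = n^10 / 10^n → 0.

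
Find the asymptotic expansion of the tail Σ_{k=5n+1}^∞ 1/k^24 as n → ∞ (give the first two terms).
Σ_{k>5n} 1/k^24 = 1/(23 · (5n)^23) − 1/(2 · (5n)^24) + O(1/(5n)^25)

Compare to the integral: ∫_{5n}^∞ x^(−24) dx = [−x^(−23)/23]_{5n}^∞ = 1/((24−1)·(5n)^23). The Euler-Maclaurin correction adds −f(5n)/2 = −1/(2·(5n)^24). Euler-Maclaurin then gives
  Σ_{k>5n} 1/k^24 = ∫_{5n}^∞ dx/x^24 − 1/(2·(5n)^24) + O(1/(5n)^25).
(Equivalently this is ζ(24) − Σ_{k≤5n} 1/k^24.)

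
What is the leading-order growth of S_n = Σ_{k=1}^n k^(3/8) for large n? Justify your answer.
S_n ~ (8/11) · n^(11/8)

Integral comparison: Σ_{k=1}^n k^(3/8) = ∫_0^n x^(3/8) dx + O(n^(3/8)). The integral is n^(1 + 3/8) / (1 + 3/8) = n^((3+8)/8) / ((3+8)/8) = (8/11) · n^(11/8).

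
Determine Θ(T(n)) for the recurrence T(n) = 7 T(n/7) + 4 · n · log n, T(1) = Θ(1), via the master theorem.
T(n) = Θ(n · (log n)^2)

Here log_7 7 = 1 and f(n) = 4 · n · log n = Θ(n^(log_7 7) · (log n)^1). This is the extended Case 2 of the master theorem (f matches the critical exponent up to log factors), giving T(n) = Θ(n^(log_7 7) · (log n)^(1+1)) = Θ(n · (log n)^2).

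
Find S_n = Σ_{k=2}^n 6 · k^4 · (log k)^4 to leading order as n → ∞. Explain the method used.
S_n ~ 6 · n^5 · (log n)^4 / 5

By integral comparison, S_n = ∫_1^n 6 · x^4 · (log x)^4 dx + O(n^4 · (log n)^4). For the integral, the leading term of ∫_1^n x^4 (log x)^4 dx is n^5/5 · (log n)^4 (by repeated integration by parts; each step lowers the log-exponent and produces a relatively O(1/log n) correction). Hence S_n ~ 6 · n^5 · (log n)^4 / 5.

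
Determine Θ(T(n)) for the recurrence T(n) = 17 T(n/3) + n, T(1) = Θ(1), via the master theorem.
T(n) = Θ(n^(log_3 17))

Master theorem: compare f(n) = n to n^(log_3 17) where log_3 17 ≈ 2.579. Since 1 < log_3 17, we have f(n) = O(n^(log_3 17 − ε)) for some ε > 0 — Case 1. Hence T(n) = Θ(n^(log_3 17)).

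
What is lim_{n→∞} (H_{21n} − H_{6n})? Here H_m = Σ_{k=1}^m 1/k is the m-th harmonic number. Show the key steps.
lim = ln(21/6) = ln(7/2)

Euler-Maclaurin gives H_m = ln m + γ + 1/(2m) + O(1/m^2). The γ and O(1/m) terms cancel in the difference:
  H_{21n} − H_{6n} = ln(21n) − ln(6n) + O(1/n) = ln(21/6) + O(1/n).
Hence the limit is ln(21/6) = ln(7/2).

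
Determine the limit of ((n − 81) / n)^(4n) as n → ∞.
lim = e^(−324)

Rewrite as (1 − 81/n)^(4n). By the standard limit (1 + x/n)^n → e^x, we have (1 − 81/n)^n → e^(−81), and raising to the 4th power gives e^(−324).
More precisely, ln[(1 − 81/n)^(4n)] = 4n · ln(1 − 81/n) = 4n · (-81/n + O(1/n^2)) = -324 + O(1/n) → -324.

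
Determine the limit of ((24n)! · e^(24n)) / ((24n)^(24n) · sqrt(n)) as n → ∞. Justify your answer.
lim = sqrt(2π·24)

Stirling: (24n)! ~ sqrt(2π·24n) · (24n/e)^(24n). Hence
  (24n)! · e^(24n) / (24n)^(24n) ~ sqrt(2π·24n).
Dividing by sqrt(n): sqrt(2π·24n) / sqrt(n) = sqrt(2π·24) · n^((1−1)/2), so the limit is sqrt(2π·24).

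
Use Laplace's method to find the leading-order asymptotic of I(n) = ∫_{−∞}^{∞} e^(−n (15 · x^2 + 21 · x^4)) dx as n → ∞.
I(n) ~ sqrt(π/(15n))

φ(x) = 15 · x^2 + 21 · x^4 has its unique global minimum at x* = 0 (since φ'(x) = 30x + 84x^3 = 0 only at x = 0 for real x with both coefficients positive, and φ → ∞ as |x| → ∞). At x* = 0, φ(0) = 0 and φ''(0) = 30. Laplace's method then gives
  I(n) ~ sqrt(2π / (n · φ''(0))) · e^(−n φ(0)) = sqrt(2π / (30n)) = sqrt(π/(15n)).
The 21 · x^4 term contributes only at subleading order (an O(1/n) relative correction).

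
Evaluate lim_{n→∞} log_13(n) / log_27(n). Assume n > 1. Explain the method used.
lim = ln(27) / ln(13) = log_13(27)

Change of base: log_13(n) = ln n / ln 13 and log_27(n) = ln n / ln 27. The ratio is (ln n / ln 13) · (ln 27 / ln n) = ln 27 / ln 13, a constant independent of n. So the limit is ln 27 / ln 13 = log_13(27).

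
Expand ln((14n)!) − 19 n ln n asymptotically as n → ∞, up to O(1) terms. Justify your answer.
ln((14n)!) − 19 n ln n = −5 n ln n + 14(ln 14 − 1) n + (1/2) ln(2π·14n) + O(1/n)

Stirling: ln((14n)!) = 14n ln(14n) − 14n + (1/2) ln(2π·14n) + O(1/n).
Expand 14n ln(14n) = 14n (ln n + ln 14) = 14n ln n + 14n ln 14.
Subtract 19n ln n: leading term is (14 − 19) n ln n = −5 n ln n. The next term is 14n ln 14 − 14n = 14(ln 14 − 1) n. Then the (1/2) ln(2π·14n) correction.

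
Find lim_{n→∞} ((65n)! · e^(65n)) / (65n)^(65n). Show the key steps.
lim = ∞

Stirling: (65n)! ~ sqrt(2π·65n) · (65n/e)^(65n). Hence
  (65n)! · e^(65n) / (65n)^(65n) ~ sqrt(2π·65n) = sqrt(2π·65) · sqrt(n) → ∞.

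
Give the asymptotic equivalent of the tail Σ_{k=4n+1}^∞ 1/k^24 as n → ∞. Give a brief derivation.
Σ_{k>4n} 1/k^24 ~ 1/(23 · (4n)^23)

Compare to the integral: ∫_{4n}^∞ x^(−24) dx = [−x^(−23)/23]_{4n}^∞ = 1/((24−1)·(4n)^23). Euler-Maclaurin then gives
  Σ_{k>4n} 1/k^24 = ∫_{4n}^∞ dx/x^24 − 1/(2·(4n)^24) + O(1/(4n)^25).
(Equivalently this is ζ(24) − Σ_{k≤4n} 1/k^24.)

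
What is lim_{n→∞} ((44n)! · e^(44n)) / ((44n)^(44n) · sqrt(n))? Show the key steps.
lim = sqrt(2π·44)

Stirling: (44n)! ~ sqrt(2π·44n) · (44n/e)^(44n). Hence
  (44n)! · e^(44n) / (44n)^(44n) ~ sqrt(2π·44n).
Dividing by sqrt(n): sqrt(2π·44n) / sqrt(n) = sqrt(2π·44) · n^((1−1)/2), so the limit is sqrt(2π·44).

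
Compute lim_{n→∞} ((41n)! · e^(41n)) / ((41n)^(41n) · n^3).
lim = 0

Stirling: (41n)! ~ sqrt(2π·41n) · (41n/e)^(41n). Hence
  (41n)! · e^(41n) / (41n)^(41n) ~ sqrt(2π·41n).
Dividing by n^3: sqrt(2π·41n) / n^3 = sqrt(2π·41) · n^((1−6)/2), so the expression behaves like sqrt(2π·41) · n^((1−6)/2) → 0.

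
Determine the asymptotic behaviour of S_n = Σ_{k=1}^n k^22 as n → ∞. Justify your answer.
S_n ~ n^23 / 23

By integral comparison (Euler-Maclaurin), Σ_{k=1}^n k^22 = ∫_0^n x^22 dx + O(n^22) = n^23/23 + O(n^22). (Equivalently, Faulhaber's formula gives the same leading term.)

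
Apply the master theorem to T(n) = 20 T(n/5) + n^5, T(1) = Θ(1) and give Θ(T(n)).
T(n) = Θ(n^5)

log_5 20 ≈ 1.861. f(n) = n^5 dominates n^(log_5 20) since 5 > 1.861, and the regularity condition a·f(n/b) = 20·(n/5)^5 = (20/3125)·n^5 ≤ c·f(n) holds with c = 20/3125 ≈ 0.0064 < 1. So this is Case 3: T(n) = Θ(f(n)) = Θ(n^5).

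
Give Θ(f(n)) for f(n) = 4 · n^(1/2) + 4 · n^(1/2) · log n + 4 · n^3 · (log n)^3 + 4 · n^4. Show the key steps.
f(n) ∈ Θ(n^4)

Compare the terms by growth order. For large n, n^a · (log n)^b dominates n^a' · (log n)^b' iff a > a', or (a = a' and b > b'). Ranking the 4 terms shows the dominant one is 4 · n^4. Hence f(n) ∈ Θ(n^4).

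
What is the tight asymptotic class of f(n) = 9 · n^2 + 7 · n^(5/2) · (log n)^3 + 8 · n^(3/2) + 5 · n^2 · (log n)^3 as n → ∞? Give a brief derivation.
f(n) ∈ Θ(n^(5/2) · (log n)^3)

Compare the terms by growth order. For large n, n^a · (log n)^b dominates n^a' · (log n)^b' iff a > a', or (a = a' and b > b'). Ranking the 4 terms shows the dominant one is 7 · n^(5/2) · (log n)^3. Hence f(n) ∈ Θ(n^(5/2) · (log n)^3).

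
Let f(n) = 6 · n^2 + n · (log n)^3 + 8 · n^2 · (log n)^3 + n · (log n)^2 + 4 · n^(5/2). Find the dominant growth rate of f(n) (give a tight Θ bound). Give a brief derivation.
f(n) ∈ Θ(n^(5/2))

Compare the terms by growth order. For large n, n^a · (log n)^b dominates n^a' · (log n)^b' iff a > a', or (a = a' and b > b'). Ranking the 5 terms shows the dominant one is 4 · n^(5/2). Hence f(n) ∈ Θ(n^(5/2)).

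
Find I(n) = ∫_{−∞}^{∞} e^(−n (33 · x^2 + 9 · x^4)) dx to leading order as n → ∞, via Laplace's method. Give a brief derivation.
I(n) ~ sqrt(π/(33n))

φ(x) = 33 · x^2 + 9 · x^4 has its unique global minimum at x* = 0 (since φ'(x) = 66x + 36x^3 = 0 only at x = 0 for real x with both coefficients positive, and φ → ∞ as |x| → ∞). At x* = 0, φ(0) = 0 and φ''(0) = 66. Laplace's method then gives
  I(n) ~ sqrt(2π / (n · φ''(0))) · e^(−n φ(0)) = sqrt(2π / (66n)) = sqrt(π/(33n)).
The 9 · x^4 term contributes only at subleading order (an O(1/n) relative correction).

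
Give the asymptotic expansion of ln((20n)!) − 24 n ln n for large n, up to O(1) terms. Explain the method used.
ln((20n)!) − 24 n ln n = −4 n ln n + 20(ln 20 − 1) n + (1/2) ln(2π·20n) + O(1/n)

Stirling: ln((20n)!) = 20n ln(20n) − 20n + (1/2) ln(2π·20n) + O(1/n).
Expand 20n ln(20n) = 20n (ln n + ln 20) = 20n ln n + 20n ln 20.
Subtract 24n ln n: leading term is (20 − 24) n ln n = −4 n ln n. The next term is 20n ln 20 − 20n = 20(ln 20 − 1) n. Then the (1/2) ln(2π·20n) correction.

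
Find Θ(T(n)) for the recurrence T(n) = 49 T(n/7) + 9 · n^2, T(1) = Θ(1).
T(n) = Θ(n^2 log n)

log_7 49 = 2, and f(n) = 9 · n^2 = Θ(n^(log_7 49)). This is Case 2 of the master theorem: T(n) = Θ(f(n) · log n) = Θ(n^2 log n).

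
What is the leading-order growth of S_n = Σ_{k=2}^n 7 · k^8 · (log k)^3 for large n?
S_n ~ 7 · n^9 · (log n)^3 / 9

By integral comparison, S_n = ∫_1^n 7 · x^8 · (log x)^3 dx + O(n^8 · (log n)^3). For the integral, the leading term of ∫_1^n x^8 (log x)^3 dx is n^9/9 · (log n)^3 (by repeated integration by parts; each step lowers the log-exponent and produces a relatively O(1/log n) correction). Hence S_n ~ 7 · n^9 · (log n)^3 / 9.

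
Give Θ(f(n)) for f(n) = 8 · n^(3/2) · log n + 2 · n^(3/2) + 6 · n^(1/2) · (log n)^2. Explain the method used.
f(n) ∈ Θ(n^(3/2) · log n)

Compare the terms by growth order. For large n, n^a · (log n)^b dominates n^a' · (log n)^b' iff a > a', or (a = a' and b > b'). Ranking the 3 terms shows the dominant one is 8 · n^(3/2) · log n. Hence f(n) ∈ Θ(n^(3/2) · log n).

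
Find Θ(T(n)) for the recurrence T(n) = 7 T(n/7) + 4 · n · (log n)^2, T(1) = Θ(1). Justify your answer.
T(n) = Θ(n · (log n)^3)

Here log_7 7 = 1 and f(n) = 4 · n · (log n)^2 = Θ(n^(log_7 7) · (log n)^2). This is the extended Case 2 of the master theorem (f matches the critical exponent up to log factors), giving T(n) = Θ(n^(log_7 7) · (log n)^(2+1)) = Θ(n · (log n)^3).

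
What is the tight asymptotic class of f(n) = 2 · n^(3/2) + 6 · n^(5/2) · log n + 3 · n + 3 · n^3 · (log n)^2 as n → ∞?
f(n) ∈ Θ(n^3 · (log n)^2)

Compare the terms by growth order. For large n, n^a · (log n)^b dominates n^a' · (log n)^b' iff a > a', or (a = a' and b > b'). Ranking the 4 terms shows the dominant one is 3 · n^3 · (log n)^2. Hence f(n) ∈ Θ(n^3 · (log n)^2).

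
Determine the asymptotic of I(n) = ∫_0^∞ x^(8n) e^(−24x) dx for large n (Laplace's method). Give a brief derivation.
I(n) ~ (sqrt(2π·8n) / 24) · (8n/(24e))^(8n)

Write the integrand as exp(8n ln x − 24x) and set f(x) = 8n ln x − 24x. Then f'(x) = 8n/x − 24 = 0 at x* = 8n/24, and f''(x*) = −8n/x*^2 = −24^2/(8n). Laplace's method (interior maximum) gives
  I(n) ~ e^(f(x*)) · sqrt(2π / |f''(x*)|)
        = exp(8n ln(8n/24) − 8n) · sqrt(2π · 8n / 24^2)
        = (8n/24)^(8n) e^(−8n) · sqrt(2π·8n) / 24
        = (sqrt(2π·8n) / 24) · (8n/(24e))^(8n).
This matches Γ(8n+1)/24^(8n+1) with Stirling applied to Γ.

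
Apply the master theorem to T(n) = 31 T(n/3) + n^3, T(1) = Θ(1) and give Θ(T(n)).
T(n) = Θ(n^(log_3 31))

Master theorem: compare f(n) = n^3 to n^(log_3 31) where log_3 31 ≈ 3.126. Since 3 < log_3 31, we have f(n) = O(n^(log_3 31 − ε)) for some ε > 0 — Case 1. Hence T(n) = Θ(n^(log_3 31)).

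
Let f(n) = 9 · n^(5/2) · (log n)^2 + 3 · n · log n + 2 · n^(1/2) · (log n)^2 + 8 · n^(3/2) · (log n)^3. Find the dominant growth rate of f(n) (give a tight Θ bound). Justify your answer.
f(n) ∈ Θ(n^(5/2) · (log n)^2)

Compare the terms by growth order. For large n, n^a · (log n)^b dominates n^a' · (log n)^b' iff a > a', or (a = a' and b > b'). Ranking the 4 terms shows the dominant one is 9 · n^(5/2) · (log n)^2. Hence f(n) ∈ Θ(n^(5/2) · (log n)^2).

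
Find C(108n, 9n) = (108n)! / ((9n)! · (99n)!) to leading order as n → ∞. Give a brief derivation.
C(108n, 9n) ~ (8916100448256/285311670611)^(9n) · sqrt(6/(11π·9n))

Write N = 9n. Apply Stirling to each factorial:
  (12N)! ~ sqrt(2π·12N) · (12N/e)^(12N),
  N! ~ sqrt(2π N) · (N/e)^N,
  (11N)! ~ sqrt(2π·11N) · (11N/e)^(11N).
The exponential factors combine to (12N)^(12N) / (N^N · (11N)^(11N)) = 12^(12N)/11^(11N) = (12^12/11^11)^N = (8916100448256/285311670611)^N.
The square-root prefactors combine to sqrt(2π·12N) / (sqrt(2π N)·sqrt(2π·11N)) = sqrt(12 / (2π·11·N)) = sqrt(6/(11π·9n)).
Substituting N = 9n: C(108n, 9n) ~ (8916100448256/285311670611)^(9n) · sqrt(6/(11π·9n)).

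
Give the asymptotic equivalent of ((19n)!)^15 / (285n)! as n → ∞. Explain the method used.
((19n)!)^15/(285n)! ~ ((2π·19n)^(14/2) / sqrt(15)) · 15^(−15·19n)  →  0

Write N = 19n. Stirling: N! ~ sqrt(2π N)(N/e)^N and (15N)! ~ sqrt(2π·15N)·(15N/e)^(15N).
  (N!)^15/(15N)! ~ (2π N)^(15/2) (N/e)^(15N) / [sqrt(2π·15N) (15N/e)^(15N)]
     = (2π N)^(15/2) / sqrt(2π·15N) · (N/(15N))^(15N)
     = (2π N)^((15−1)/2) / sqrt(15) · 15^(−15N).
Since 15^15 > 1, the factor 15^(−15N) decays exponentially, so the ratio → 0. Substituting N = 19n gives the stated form.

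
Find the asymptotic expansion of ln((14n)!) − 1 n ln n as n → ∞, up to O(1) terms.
ln((14n)!) − 1 n ln n = 13 n ln n + 14(ln 14 − 1) n + (1/2) ln(2π·14n) + O(1/n)

Stirling: ln((14n)!) = 14n ln(14n) − 14n + (1/2) ln(2π·14n) + O(1/n).
Expand 14n ln(14n) = 14n (ln n + ln 14) = 14n ln n + 14n ln 14.
Subtract 1n ln n: leading term is (14 − 1) n ln n = 13 n ln n. The next term is 14n ln 14 − 14n = 14(ln 14 − 1) n. Then the (1/2) ln(2π·14n) correction.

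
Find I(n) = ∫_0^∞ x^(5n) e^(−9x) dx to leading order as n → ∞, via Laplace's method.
I(n) ~ (sqrt(2π·5n) / 9) · (5n/(9e))^(5n)

Write the integrand as exp(5n ln x − 9x) and set f(x) = 5n ln x − 9x. Then f'(x) = 5n/x − 9 = 0 at x* = 5n/9, and f''(x*) = −5n/x*^2 = −9^2/(5n). Laplace's method (interior maximum) gives
  I(n) ~ e^(f(x*)) · sqrt(2π / |f''(x*)|)
        = exp(5n ln(5n/9) − 5n) · sqrt(2π · 5n / 9^2)
        = (5n/9)^(5n) e^(−5n) · sqrt(2π·5n) / 9
        = (sqrt(2π·5n) / 9) · (5n/(9e))^(5n).
This matches Γ(5n+1)/9^(5n+1) with Stirling applied to Γ.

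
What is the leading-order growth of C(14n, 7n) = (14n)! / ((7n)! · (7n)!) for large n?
C(14n, 7n) ~ (4)^(7n) · sqrt(1/(π·7n))

Write N = 7n. Apply Stirling to each factorial:
  (2N)! ~ sqrt(2π·2N) · (2N/e)^(2N),
  N! ~ sqrt(2π N) · (N/e)^N,
  (1N)! ~ sqrt(2π·1N) · (1N/e)^(1N).
The exponential factors combine to (2N)^(2N) / (N^N · (1N)^(1N)) = 2^(2N)/1^(1N) = (2^2/1^1)^N = (4)^N.
The square-root prefactors combine to sqrt(2π·2N) / (sqrt(2π N)·sqrt(2π·1N)) = sqrt(2 / (2π·1·N)) = sqrt(1/(π·7n)).
Substituting N = 7n: C(14n, 7n) ~ (4)^(7n) · sqrt(1/(π·7n)).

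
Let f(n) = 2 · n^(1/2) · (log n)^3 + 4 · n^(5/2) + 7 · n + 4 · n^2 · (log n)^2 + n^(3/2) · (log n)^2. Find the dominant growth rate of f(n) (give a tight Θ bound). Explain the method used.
f(n) ∈ Θ(n^(5/2))

Compare the terms by growth order. For large n, n^a · (log n)^b dominates n^a' · (log n)^b' iff a > a', or (a = a' and b > b'). Ranking the 5 terms shows the dominant one is 4 · n^(5/2). Hence f(n) ∈ Θ(n^(5/2)).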